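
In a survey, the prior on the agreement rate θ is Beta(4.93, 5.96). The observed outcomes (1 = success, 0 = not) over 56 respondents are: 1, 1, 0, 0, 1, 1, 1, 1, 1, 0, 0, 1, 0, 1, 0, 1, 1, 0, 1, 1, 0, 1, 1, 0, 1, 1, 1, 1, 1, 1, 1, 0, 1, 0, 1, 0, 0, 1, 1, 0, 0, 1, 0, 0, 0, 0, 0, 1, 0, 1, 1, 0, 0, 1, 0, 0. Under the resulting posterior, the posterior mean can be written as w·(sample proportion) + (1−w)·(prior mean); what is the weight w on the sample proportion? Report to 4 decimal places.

0.8372

The Beta prior is conjugate to a Binomial/Bernoulli likelihood; the update adds successes to α and failures to β.
Posterior mean = (α₀+k)/(α₀+β₀+n) = [n/(α₀+β₀+n)]·(k/n) + [(α₀+β₀)/(α₀+β₀+n)]·α₀/(α₀+β₀), so only n and the prior enter the weight.
The weight on the data is w = n/(α₀+β₀+n) = 56/(4.93+5.96+56) = 56/66.89 = 0.8372.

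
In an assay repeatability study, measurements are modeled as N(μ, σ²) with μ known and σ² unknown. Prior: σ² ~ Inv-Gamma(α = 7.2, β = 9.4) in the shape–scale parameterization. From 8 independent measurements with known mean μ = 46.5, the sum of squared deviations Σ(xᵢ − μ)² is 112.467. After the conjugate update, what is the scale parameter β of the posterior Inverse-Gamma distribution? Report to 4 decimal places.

With known mean μ and an Inverse-Gamma(α, β) prior on σ², the Normal likelihood is conjugate: posterior is Inv-Gamma(α + n/2, β + Σ(xᵢ−μ)²/2).
Posterior: Inv-Gamma(7.2 + 8/2, 9.4 + 112.467/2) = Inv-Gamma(11.20, 65.6335).
Posterior β = 65.6335.

65.6335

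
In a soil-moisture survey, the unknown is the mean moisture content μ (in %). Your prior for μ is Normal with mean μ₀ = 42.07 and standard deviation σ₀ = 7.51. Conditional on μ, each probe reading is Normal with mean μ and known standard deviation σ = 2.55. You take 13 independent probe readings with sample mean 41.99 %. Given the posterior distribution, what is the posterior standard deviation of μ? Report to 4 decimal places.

For Normal data with known variance σ², a Normal(μ₀, σ₀²) prior on μ is conjugate. Posterior precision = 1/σ₀² + n/σ²; posterior mean is the precision-weighted average of μ₀ and x̄.
σ₀² = 7.51² = 56.4001, σ² = 2.55² = 6.5025; σ² + n·σ₀² = 6.5025 + 13·56.4001 = 739.7038.
Posterior precision = 1/σ₀² + n/σ² = 1/56.4001 + 13/6.5025 = (σ² + n·σ₀²)/(σ₀²σ²) = 739.7038/(56.4001·6.5025); posterior variance σₙ² = σ₀²σ²/(σ² + n·σ₀²) = 56.4001·6.5025/739.7038 = 0.495795.
Posterior SD = √σₙ² = √(56.4001·6.5025/739.7038) = 0.7041.

0.7041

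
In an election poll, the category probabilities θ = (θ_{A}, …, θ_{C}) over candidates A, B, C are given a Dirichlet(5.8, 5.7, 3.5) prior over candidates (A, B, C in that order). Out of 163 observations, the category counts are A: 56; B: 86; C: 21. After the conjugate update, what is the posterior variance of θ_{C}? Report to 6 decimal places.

The Dirichlet prior is conjugate to the Multinomial likelihood: each posterior αⱼ = prior αⱼ + observed count nⱼ.
Posterior concentration: (61.8, 91.7, 24.5), total = 178.0.
Var[θ_j] = α_j(Σα−α_j)/((Σα)²(Σα+1)) = 24.5·153.5/(178.0²·179.0) = 0.000663.

0.000663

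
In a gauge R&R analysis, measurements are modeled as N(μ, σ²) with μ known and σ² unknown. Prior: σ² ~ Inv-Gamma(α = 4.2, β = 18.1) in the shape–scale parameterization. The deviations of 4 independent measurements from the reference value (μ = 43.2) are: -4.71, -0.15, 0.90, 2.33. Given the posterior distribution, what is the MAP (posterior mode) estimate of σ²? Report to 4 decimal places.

With known mean μ and an Inverse-Gamma(α, β) prior on σ², the Normal likelihood is conjugate: posterior is Inv-Gamma(α + n/2, β + Σ(xᵢ−μ)²/2).
Σ(xᵢ−μ)² = (-4.71)² + (-0.15)² + (0.90)² + (2.33)² = 28.4455.
Posterior: Inv-Gamma(4.2 + 4/2, 18.1 + 28.4455/2) = Inv-Gamma(6.20, 32.32275).
Mode = β/(α+1) = 32.32275/7.20 = 4.4893.

4.4893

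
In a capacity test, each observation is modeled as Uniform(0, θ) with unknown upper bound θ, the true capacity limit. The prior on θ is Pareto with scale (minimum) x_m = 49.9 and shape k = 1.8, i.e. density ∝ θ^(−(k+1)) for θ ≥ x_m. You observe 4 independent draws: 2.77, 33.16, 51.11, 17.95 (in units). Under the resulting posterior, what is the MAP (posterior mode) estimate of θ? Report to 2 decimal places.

A Pareto(scale x_m, shape k) prior on the upper bound θ of Uniform(0, θ) is conjugate: posterior is Pareto(max(x_m, max xᵢ), k + n).
Sample maximum = 51.11; prior scale x_m = 49.9 → posterior scale = max = 51.11.
Posterior shape = 1.8 + 4 = 5.8.
The Pareto density is decreasing on [x_m, ∞), so the mode is x_m = 51.11.

51.11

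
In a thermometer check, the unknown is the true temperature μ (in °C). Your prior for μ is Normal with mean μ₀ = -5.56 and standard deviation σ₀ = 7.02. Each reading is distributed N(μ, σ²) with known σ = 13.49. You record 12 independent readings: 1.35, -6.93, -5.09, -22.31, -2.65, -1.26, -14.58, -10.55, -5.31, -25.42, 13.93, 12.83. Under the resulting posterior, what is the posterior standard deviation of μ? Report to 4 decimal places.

For Normal data with known variance σ², a Normal(μ₀, σ₀²) prior on μ is conjugate. Posterior precision = 1/σ₀² + n/σ²; posterior mean is the precision-weighted average of μ₀ and x̄.
σ₀² = 7.02² = 49.2804, σ² = 13.49² = 181.9801; σ² + n·σ₀² = 181.9801 + 12·49.2804 = 773.3449.
Posterior precision = 1/σ₀² + n/σ² = 1/49.2804 + 12/181.9801 = (σ² + n·σ₀²)/(σ₀²σ²) = 773.3449/(49.2804·181.9801); posterior variance σₙ² = σ₀²σ²/(σ² + n·σ₀²) = 49.2804·181.9801/773.3449 = 11.596446.
Posterior SD = √σₙ² = √(49.2804·181.9801/773.3449) = 3.4054.

3.4054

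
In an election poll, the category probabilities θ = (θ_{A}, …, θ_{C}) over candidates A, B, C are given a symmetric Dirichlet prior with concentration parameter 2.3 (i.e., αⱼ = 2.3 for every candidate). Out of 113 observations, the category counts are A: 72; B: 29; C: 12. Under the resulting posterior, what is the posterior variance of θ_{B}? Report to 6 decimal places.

The Dirichlet prior is conjugate to the Multinomial likelihood: each posterior αⱼ = prior αⱼ + observed count nⱼ.
Posterior concentration: (74.3, 31.3, 14.3), total = 119.9.
Var[θ_j] = α_j(Σα−α_j)/((Σα)²(Σα+1)) = 31.3·88.6/(119.9²·120.9) = 0.001596.

0.001596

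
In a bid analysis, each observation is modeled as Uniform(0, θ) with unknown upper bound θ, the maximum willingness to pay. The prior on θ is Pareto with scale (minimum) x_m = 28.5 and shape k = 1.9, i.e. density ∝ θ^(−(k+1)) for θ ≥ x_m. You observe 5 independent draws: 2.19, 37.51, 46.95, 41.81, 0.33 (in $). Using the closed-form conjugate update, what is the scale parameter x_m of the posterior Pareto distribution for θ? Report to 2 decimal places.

A Pareto(scale x_m, shape k) prior on the upper bound θ of Uniform(0, θ) is conjugate: posterior is Pareto(max(x_m, max xᵢ), k + n).
Sample maximum = 46.95; prior scale x_m = 28.5 → posterior scale = max = 46.95.
Posterior shape = 1.9 + 5 = 6.9.
Posterior scale x_m = 46.95.

46.95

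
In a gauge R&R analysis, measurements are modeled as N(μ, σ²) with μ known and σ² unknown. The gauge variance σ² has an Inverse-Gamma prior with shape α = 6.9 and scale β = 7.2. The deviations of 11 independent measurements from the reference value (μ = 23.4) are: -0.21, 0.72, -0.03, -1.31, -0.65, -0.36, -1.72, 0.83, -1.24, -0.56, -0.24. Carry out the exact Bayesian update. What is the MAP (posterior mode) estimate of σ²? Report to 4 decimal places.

With known mean μ and an Inverse-Gamma(α, β) prior on σ², the Normal likelihood is conjugate: posterior is Inv-Gamma(α + n/2, β + Σ(xᵢ−μ)²/2).
Σ(xᵢ−μ)² = (-0.21)² + (0.72)² + (-0.03)² + (-1.31)² + (-0.65)² + (-0.36)² + (-1.72)² + (0.83)² + (-1.24)² + (-0.56)² + (-0.24)² = 8.3877.
Posterior: Inv-Gamma(6.9 + 11/2, 7.2 + 8.3877/2) = Inv-Gamma(12.40, 11.39385).
Mode = β/(α+1) = 11.39385/13.40 = 0.8503.

0.8503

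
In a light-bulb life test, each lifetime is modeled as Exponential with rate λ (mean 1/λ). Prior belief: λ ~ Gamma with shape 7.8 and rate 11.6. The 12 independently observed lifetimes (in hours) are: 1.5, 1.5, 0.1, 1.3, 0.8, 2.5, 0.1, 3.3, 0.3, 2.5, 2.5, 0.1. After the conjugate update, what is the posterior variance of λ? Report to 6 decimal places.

0.025076

With a Gamma(shape α, rate β) prior on the exponential rate λ, the posterior after n observations with total T = Σxᵢ is Gamma(α+n, β+T).
Sum of observations T = 16.5 hours; n = 12.
Posterior: Gamma(7.8+12, 11.6+16.5) = Gamma(19.8, 28.1).
Var = α/β² = 0.025076.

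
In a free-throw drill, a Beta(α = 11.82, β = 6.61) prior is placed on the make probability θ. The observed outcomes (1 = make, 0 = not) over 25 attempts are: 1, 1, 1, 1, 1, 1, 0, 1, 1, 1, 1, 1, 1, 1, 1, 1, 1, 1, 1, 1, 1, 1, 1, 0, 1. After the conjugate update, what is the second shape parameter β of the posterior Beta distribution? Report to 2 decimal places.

The Beta prior is conjugate to a Binomial/Bernoulli likelihood; the update adds successes to α and failures to β.
Posterior: Beta(α+k, β+n−k) = Beta(11.82+23, 6.61+2) = Beta(34.82, 8.61).
Posterior β = 8.61.

8.61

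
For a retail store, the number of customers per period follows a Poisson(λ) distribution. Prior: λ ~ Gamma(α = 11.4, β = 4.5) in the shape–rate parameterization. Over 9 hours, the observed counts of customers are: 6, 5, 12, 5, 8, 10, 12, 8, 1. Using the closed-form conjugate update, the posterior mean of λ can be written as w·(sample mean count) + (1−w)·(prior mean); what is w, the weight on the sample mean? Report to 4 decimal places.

With a Gamma(shape α, rate β) prior, the Poisson likelihood is conjugate: the posterior is Gamma(α + ΣXᵢ, β + n).
Posterior mean = (α₀+S)/(β₀+n) = [n/(β₀+n)]·(S/n) + [β₀/(β₀+n)]·(α₀/β₀), so only n and β₀ enter the weight.
Weight on data w = n/(β₀+n) = 9/(4.5+9) = 9/13.5 = 0.6667.

0.6667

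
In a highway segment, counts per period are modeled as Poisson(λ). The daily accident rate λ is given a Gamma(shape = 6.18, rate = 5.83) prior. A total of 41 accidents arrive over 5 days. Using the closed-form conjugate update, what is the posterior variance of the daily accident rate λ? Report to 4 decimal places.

0.4023

With a Gamma(shape α, rate β) prior, the Poisson likelihood is conjugate: the posterior is Gamma(α + ΣXᵢ, β + n).
Posterior: Gamma(α+S, β+n) = Gamma(6.18+41, 5.83+5) = Gamma(47.18, 10.83).
Var = α/β² = 47.18/10.83² = 0.4023.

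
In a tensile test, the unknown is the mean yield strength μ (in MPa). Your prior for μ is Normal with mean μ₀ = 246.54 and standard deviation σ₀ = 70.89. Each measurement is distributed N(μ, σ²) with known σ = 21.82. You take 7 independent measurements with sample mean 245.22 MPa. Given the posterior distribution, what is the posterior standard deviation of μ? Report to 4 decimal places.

8.1919

For Normal data with known variance σ², a Normal(μ₀, σ₀²) prior on μ is conjugate. Posterior precision = 1/σ₀² + n/σ²; posterior mean is the precision-weighted average of μ₀ and x̄.
σ₀² = 70.89² = 5025.3921, σ² = 21.82² = 476.1124; σ² + n·σ₀² = 476.1124 + 7·5025.3921 = 35653.8571.
Posterior precision = 1/σ₀² + n/σ² = 1/5025.3921 + 7/476.1124 = (σ² + n·σ₀²)/(σ₀²σ²) = 35653.8571/(5025.3921·476.1124); posterior variance σₙ² = σ₀²σ²/(σ² + n·σ₀²) = 5025.3921·476.1124/35653.8571 = 67.107788.
Posterior SD = √σₙ² = √(5025.3921·476.1124/35653.8571) = 8.1919.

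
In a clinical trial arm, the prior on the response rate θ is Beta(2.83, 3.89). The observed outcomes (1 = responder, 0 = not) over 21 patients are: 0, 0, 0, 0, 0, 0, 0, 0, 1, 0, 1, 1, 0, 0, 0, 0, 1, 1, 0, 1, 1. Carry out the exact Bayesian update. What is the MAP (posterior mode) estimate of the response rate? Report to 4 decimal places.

0.3433

The Beta prior is conjugate to a Binomial/Bernoulli likelihood; the update adds successes to α and failures to β.
Posterior: Beta(α+k, β+n−k) = Beta(2.83+7, 3.89+14) = Beta(9.83, 17.89).
Mode of Beta(a,b) for a,b>1 is (a−1)/(a+b−2) = 8.83/25.72 = 0.3433.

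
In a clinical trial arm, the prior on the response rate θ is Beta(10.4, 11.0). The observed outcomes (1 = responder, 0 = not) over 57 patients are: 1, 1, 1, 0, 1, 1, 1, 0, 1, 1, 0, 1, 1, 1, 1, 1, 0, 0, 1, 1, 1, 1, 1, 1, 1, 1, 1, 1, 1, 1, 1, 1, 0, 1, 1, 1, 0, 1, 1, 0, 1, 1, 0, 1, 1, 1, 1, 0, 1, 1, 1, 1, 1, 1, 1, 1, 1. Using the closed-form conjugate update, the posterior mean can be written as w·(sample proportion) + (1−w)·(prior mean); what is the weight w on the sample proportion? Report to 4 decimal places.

The Beta prior is conjugate to a Binomial/Bernoulli likelihood; the update adds successes to α and failures to β.
Posterior mean = (α₀+k)/(α₀+β₀+n) = [n/(α₀+β₀+n)]·(k/n) + [(α₀+β₀)/(α₀+β₀+n)]·α₀/(α₀+β₀), so only n and the prior enter the weight.
The weight on the data is w = n/(α₀+β₀+n) = 57/(10.4+11.0+57) = 57/78.4 = 0.7270.

0.7270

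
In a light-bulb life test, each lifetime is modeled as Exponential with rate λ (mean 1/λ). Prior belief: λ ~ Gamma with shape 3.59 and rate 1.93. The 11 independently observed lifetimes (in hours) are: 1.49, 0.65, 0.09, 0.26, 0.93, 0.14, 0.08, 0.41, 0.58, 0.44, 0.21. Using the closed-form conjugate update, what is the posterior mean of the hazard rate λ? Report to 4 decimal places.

With a Gamma(shape α, rate β) prior on the exponential rate λ, the posterior after n observations with total T = Σxᵢ is Gamma(α+n, β+T).
Sum of observations T = 5.28 hours; n = 11.
Posterior: Gamma(3.59+11, 1.93+5.28) = Gamma(14.59, 7.21).
Posterior mean of λ = α/β = 14.59/7.21 = 2.0236.

2.0236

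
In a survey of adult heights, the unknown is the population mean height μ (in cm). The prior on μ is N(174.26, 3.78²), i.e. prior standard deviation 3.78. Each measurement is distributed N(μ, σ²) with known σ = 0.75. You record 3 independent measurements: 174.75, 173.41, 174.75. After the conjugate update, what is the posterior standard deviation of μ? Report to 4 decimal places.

0.4302

For Normal data with known variance σ², a Normal(μ₀, σ₀²) prior on μ is conjugate. Posterior precision = 1/σ₀² + n/σ²; posterior mean is the precision-weighted average of μ₀ and x̄.
σ₀² = 3.78² = 14.2884, σ² = 0.75² = 0.5625; σ² + n·σ₀² = 0.5625 + 3·14.2884 = 43.4277.
Posterior precision = 1/σ₀² + n/σ² = 1/14.2884 + 3/0.5625 = (σ² + n·σ₀²)/(σ₀²σ²) = 43.4277/(14.2884·0.5625); posterior variance σₙ² = σ₀²σ²/(σ² + n·σ₀²) = 14.2884·0.5625/43.4277 = 0.185071.
Posterior SD = √σₙ² = √(14.2884·0.5625/43.4277) = 0.4302.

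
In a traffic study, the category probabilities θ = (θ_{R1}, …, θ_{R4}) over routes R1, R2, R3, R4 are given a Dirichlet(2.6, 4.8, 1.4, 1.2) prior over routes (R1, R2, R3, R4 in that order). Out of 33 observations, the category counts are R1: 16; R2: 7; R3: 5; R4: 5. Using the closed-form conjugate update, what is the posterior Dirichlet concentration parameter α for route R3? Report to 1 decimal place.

The Dirichlet prior is conjugate to the Multinomial likelihood: each posterior αⱼ = prior αⱼ + observed count nⱼ.
Posterior concentration: (18.6, 11.8, 6.4, 6.2), total = 43.0.
α_{R3} = 1.4 + 5 = 6.4.

6.4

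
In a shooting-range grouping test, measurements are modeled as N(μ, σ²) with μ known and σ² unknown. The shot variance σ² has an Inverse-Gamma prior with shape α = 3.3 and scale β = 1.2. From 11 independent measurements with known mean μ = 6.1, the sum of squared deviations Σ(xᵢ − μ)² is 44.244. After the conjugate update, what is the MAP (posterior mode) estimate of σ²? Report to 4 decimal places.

2.3798

With known mean μ and an Inverse-Gamma(α, β) prior on σ², the Normal likelihood is conjugate: posterior is Inv-Gamma(α + n/2, β + Σ(xᵢ−μ)²/2).
Posterior: Inv-Gamma(3.3 + 11/2, 1.2 + 44.244/2) = Inv-Gamma(8.80, 23.3220).
Mode = β/(α+1) = 23.3220/9.80 = 2.3798.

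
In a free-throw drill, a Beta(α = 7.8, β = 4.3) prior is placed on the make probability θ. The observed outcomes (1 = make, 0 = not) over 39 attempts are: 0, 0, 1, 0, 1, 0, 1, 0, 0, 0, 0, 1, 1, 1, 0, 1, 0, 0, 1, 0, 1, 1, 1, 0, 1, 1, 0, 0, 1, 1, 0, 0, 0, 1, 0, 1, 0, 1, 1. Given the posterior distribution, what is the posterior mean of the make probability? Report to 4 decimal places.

0.5245

The Beta prior is conjugate to a Binomial/Bernoulli likelihood; the update adds successes to α and failures to β.
Posterior: Beta(α+k, β+n−k) = Beta(7.8+19, 4.3+20) = Beta(26.8, 24.3).
Posterior mean = α/(α+β) = 26.8/51.1 = 0.5245.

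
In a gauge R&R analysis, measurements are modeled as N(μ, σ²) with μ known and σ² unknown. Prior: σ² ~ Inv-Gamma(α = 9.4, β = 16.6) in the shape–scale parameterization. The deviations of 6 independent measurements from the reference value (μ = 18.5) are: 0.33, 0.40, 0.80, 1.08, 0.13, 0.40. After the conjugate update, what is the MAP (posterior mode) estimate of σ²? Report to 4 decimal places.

With known mean μ and an Inverse-Gamma(α, β) prior on σ², the Normal likelihood is conjugate: posterior is Inv-Gamma(α + n/2, β + Σ(xᵢ−μ)²/2).
Σ(xᵢ−μ)² = (0.33)² + (0.40)² + (0.80)² + (1.08)² + (0.13)² + (0.40)² = 2.2522.
Posterior: Inv-Gamma(9.4 + 6/2, 16.6 + 2.2522/2) = Inv-Gamma(12.40, 17.72610).
Mode = β/(α+1) = 17.72610/13.40 = 1.3228.

1.3228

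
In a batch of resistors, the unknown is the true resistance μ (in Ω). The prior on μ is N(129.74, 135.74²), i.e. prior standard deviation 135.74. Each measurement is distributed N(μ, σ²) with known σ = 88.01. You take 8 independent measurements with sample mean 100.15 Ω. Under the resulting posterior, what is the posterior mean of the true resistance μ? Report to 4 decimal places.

For Normal data with known variance σ², a Normal(μ₀, σ₀²) prior on μ is conjugate. Posterior precision = 1/σ₀² + n/σ²; posterior mean is the precision-weighted average of μ₀ and x̄.
n·x̄ = 8·100.15 = 801.2.
σ₀² = 135.74² = 18425.3476, σ² = 88.01² = 7745.7601; σ² + n·σ₀² = 7745.7601 + 8·18425.3476 = 155148.5409.
Posterior mean = (μ₀/σ₀² + n·x̄/σ²)/(1/σ₀² + n/σ²) = (σ²·μ₀ + σ₀²·n·x̄)/(σ² + n·σ₀²) = (7745.7601·129.74 + 18425.3476·801.2)/155148.5409 = 15767323.412494/155148.5409 = 101.6273.

101.6273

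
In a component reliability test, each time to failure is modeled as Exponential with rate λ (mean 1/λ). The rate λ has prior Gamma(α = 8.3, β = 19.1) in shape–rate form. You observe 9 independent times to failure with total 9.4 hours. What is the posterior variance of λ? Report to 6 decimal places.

0.021299

With a Gamma(shape α, rate β) prior on the exponential rate λ, the posterior after n observations with total T = Σxᵢ is Gamma(α+n, β+T).
Posterior: Gamma(8.3+9, 19.1+9.4) = Gamma(17.3, 28.5).
Var = α/β² = 0.021299.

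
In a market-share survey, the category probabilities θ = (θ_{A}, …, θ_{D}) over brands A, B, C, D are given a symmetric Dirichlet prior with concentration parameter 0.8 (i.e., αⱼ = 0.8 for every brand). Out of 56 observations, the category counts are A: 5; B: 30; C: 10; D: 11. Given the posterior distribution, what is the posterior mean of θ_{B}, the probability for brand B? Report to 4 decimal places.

The Dirichlet prior is conjugate to the Multinomial likelihood: each posterior αⱼ = prior αⱼ + observed count nⱼ.
Posterior concentration: (5.8, 30.8, 10.8, 11.8), total = 59.2.
E[θ_{B}|data] = α_{B}/Σα = 30.8/59.2 = 0.5203.

0.5203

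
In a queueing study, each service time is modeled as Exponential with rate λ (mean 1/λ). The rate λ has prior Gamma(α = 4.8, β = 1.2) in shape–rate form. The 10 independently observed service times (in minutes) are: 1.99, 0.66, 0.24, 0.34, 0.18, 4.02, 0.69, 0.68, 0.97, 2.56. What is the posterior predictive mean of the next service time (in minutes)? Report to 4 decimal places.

0.9804

With a Gamma(shape α, rate β) prior on the exponential rate λ, the posterior after n observations with total T = Σxᵢ is Gamma(α+n, β+T).
Sum of observations T = 12.33 minutes; n = 10.
Posterior: Gamma(4.8+10, 1.2+12.33) = Gamma(14.8, 13.53).
The predictive distribution for the next observation is Lomax; its mean is β/(α−1) = 13.53/13.8 = 0.9804.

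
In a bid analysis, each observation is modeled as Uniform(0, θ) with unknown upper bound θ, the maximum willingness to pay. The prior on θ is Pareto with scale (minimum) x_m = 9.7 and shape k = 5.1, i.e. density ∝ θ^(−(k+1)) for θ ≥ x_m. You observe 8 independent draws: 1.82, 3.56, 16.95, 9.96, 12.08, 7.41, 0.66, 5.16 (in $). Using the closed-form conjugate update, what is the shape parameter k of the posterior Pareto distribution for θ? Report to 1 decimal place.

A Pareto(scale x_m, shape k) prior on the upper bound θ of Uniform(0, θ) is conjugate: posterior is Pareto(max(x_m, max xᵢ), k + n).
Sample maximum = 16.95; prior scale x_m = 9.7 → posterior scale = max = 16.95.
Posterior shape = 5.1 + 8 = 13.1.
Posterior shape k = 13.1.

13.1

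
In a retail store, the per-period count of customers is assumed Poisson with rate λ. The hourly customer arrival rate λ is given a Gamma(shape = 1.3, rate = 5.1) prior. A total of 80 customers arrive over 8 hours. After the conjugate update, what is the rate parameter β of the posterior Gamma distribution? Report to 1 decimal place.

13.1

With a Gamma(shape α, rate β) prior, the Poisson likelihood is conjugate: the posterior is Gamma(α + ΣXᵢ, β + n).
Posterior: Gamma(α+S, β+n) = Gamma(1.3+80, 5.1+8) = Gamma(81.3, 13.1).
Posterior β = 13.1.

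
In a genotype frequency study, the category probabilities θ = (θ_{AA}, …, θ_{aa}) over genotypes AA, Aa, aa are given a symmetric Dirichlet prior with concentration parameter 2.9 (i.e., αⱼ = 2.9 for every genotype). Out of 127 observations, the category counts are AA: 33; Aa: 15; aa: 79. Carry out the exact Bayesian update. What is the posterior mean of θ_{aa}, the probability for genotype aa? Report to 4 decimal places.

0.6035

The Dirichlet prior is conjugate to the Multinomial likelihood: each posterior αⱼ = prior αⱼ + observed count nⱼ.
Posterior concentration: (35.9, 17.9, 81.9), total = 135.7.
E[θ_{aa}|data] = α_{aa}/Σα = 81.9/135.7 = 0.6035.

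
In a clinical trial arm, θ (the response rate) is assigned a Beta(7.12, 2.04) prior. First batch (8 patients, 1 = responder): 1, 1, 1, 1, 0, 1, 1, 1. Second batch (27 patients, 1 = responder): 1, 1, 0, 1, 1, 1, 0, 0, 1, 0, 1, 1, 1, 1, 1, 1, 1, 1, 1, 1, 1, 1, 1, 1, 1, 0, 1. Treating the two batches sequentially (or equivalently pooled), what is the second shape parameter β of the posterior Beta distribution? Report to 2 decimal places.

8.04

The Beta prior is conjugate to a Binomial/Bernoulli likelihood; the update adds successes to α and failures to β.
After batch 1: Beta(7.12+7, 2.04+1) = Beta(14.12, 3.04).
After batch 2: Beta(14.12+22, 3.04+5) = Beta(36.12, 8.04).
Posterior β = 8.04.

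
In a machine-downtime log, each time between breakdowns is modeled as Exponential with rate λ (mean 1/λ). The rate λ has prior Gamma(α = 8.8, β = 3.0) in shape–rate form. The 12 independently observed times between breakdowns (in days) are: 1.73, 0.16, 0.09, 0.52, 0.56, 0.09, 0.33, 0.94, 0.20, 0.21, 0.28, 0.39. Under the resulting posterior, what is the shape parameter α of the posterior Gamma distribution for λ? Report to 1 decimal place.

With a Gamma(shape α, rate β) prior on the exponential rate λ, the posterior after n observations with total T = Σxᵢ is Gamma(α+n, β+T).
Sum of observations T = 5.50 days; n = 12.
Posterior: Gamma(8.8+12, 3.0+5.50) = Gamma(20.8, 8.50).
Posterior α = 20.8.

20.8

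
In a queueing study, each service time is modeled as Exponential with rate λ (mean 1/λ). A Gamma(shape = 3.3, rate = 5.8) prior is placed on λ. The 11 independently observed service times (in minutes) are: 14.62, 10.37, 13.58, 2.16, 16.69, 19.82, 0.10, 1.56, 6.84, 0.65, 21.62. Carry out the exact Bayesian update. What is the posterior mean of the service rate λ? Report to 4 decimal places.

With a Gamma(shape α, rate β) prior on the exponential rate λ, the posterior after n observations with total T = Σxᵢ is Gamma(α+n, β+T).
Sum of observations T = 108.01 minutes; n = 11.
Posterior: Gamma(3.3+11, 5.8+108.01) = Gamma(14.3, 113.81).
Posterior mean of λ = α/β = 14.3/113.81 = 0.1256.

0.1256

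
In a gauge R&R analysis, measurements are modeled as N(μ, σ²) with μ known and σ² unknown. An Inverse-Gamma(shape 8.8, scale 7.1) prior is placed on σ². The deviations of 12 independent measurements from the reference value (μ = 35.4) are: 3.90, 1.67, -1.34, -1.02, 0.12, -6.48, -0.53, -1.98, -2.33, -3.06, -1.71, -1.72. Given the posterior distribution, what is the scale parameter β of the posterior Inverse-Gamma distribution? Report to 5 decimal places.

50.95800

With known mean μ and an Inverse-Gamma(α, β) prior on σ², the Normal likelihood is conjugate: posterior is Inv-Gamma(α + n/2, β + Σ(xᵢ−μ)²/2).
Σ(xᵢ−μ)² = (3.90)² + (1.67)² + (-1.34)² + (-1.02)² + (0.12)² + (-6.48)² + (-0.53)² + (-1.98)² + (-2.33)² + (-3.06)² + (-1.71)² + (-1.72)² = 87.7160.
Posterior: Inv-Gamma(8.8 + 12/2, 7.1 + 87.7160/2) = Inv-Gamma(14.80, 50.95800).
Posterior β = 50.95800.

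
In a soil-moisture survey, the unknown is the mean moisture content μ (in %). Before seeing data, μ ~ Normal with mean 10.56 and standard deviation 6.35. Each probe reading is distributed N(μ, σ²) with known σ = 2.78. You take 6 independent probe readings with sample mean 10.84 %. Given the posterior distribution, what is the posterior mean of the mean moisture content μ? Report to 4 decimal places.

10.8313

For Normal data with known variance σ², a Normal(μ₀, σ₀²) prior on μ is conjugate. Posterior precision = 1/σ₀² + n/σ²; posterior mean is the precision-weighted average of μ₀ and x̄.
n·x̄ = 6·10.84 = 65.04.
σ₀² = 6.35² = 40.3225, σ² = 2.78² = 7.7284; σ² + n·σ₀² = 7.7284 + 6·40.3225 = 249.6634.
Posterior mean = (μ₀/σ₀² + n·x̄/σ²)/(1/σ₀² + n/σ²) = (σ²·μ₀ + σ₀²·n·x̄)/(σ² + n·σ₀²) = (7.7284·10.56 + 40.3225·65.04)/249.6634 = 2704.187304/249.6634 = 10.8313.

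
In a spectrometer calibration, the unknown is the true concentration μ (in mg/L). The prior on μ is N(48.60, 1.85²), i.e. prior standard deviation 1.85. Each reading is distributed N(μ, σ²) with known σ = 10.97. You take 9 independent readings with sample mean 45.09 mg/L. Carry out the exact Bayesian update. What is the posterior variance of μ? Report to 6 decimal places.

2.725006

For Normal data with known variance σ², a Normal(μ₀, σ₀²) prior on μ is conjugate. Posterior precision = 1/σ₀² + n/σ²; posterior mean is the precision-weighted average of μ₀ and x̄.
σ₀² = 1.85² = 3.4225, σ² = 10.97² = 120.3409; σ² + n·σ₀² = 120.3409 + 9·3.4225 = 151.1434.
Posterior precision = 1/σ₀² + n/σ² = 1/3.4225 + 9/120.3409 = (σ² + n·σ₀²)/(σ₀²σ²) = 151.1434/(3.4225·120.3409); posterior variance σₙ² = σ₀²σ²/(σ² + n·σ₀²) = 3.4225·120.3409/151.1434 = 2.725006.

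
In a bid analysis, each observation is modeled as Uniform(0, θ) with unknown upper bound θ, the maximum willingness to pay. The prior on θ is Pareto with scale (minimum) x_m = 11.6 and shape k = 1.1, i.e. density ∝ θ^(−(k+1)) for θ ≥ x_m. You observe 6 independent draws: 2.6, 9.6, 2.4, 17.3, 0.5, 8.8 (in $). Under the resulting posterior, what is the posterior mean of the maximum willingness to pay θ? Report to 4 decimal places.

A Pareto(scale x_m, shape k) prior on the upper bound θ of Uniform(0, θ) is conjugate: posterior is Pareto(max(x_m, max xᵢ), k + n).
Sample maximum = 17.3; prior scale x_m = 11.6 → posterior scale = max = 17.3.
Posterior shape = 1.1 + 6 = 7.1.
E[θ|data] = k·x_m/(k−1) = 7.1·17.3/6.1 = 20.1361.

20.1361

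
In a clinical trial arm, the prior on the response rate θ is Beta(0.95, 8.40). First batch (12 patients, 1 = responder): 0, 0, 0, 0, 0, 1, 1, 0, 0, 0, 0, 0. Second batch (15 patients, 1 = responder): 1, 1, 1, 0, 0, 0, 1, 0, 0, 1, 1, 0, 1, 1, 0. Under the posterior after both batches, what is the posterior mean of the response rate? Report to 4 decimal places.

The Beta prior is conjugate to a Binomial/Bernoulli likelihood; the update adds successes to α and failures to β.
After batch 1: Beta(0.95+2, 8.40+10) = Beta(2.95, 18.40).
After batch 2: Beta(2.95+8, 18.40+7) = Beta(10.95, 25.40).
Posterior mean = α/(α+β) = 10.95/36.35 = 0.3012.

0.3012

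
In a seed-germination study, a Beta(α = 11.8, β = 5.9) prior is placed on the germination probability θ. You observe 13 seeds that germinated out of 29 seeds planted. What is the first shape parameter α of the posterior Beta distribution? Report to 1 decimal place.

24.8

The Beta prior is conjugate to a Binomial/Bernoulli likelihood; the update adds successes to α and failures to β.
Posterior: Beta(α+k, β+n−k) = Beta(11.8+13, 5.9+16) = Beta(24.8, 21.9).
Posterior α = 24.8.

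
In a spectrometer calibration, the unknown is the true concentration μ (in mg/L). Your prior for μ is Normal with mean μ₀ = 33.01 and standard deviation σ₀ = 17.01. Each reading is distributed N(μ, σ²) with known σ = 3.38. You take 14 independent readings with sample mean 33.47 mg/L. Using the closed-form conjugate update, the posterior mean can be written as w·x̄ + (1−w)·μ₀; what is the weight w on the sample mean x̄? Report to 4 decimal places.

0.9972

For Normal data with known variance σ², a Normal(μ₀, σ₀²) prior on μ is conjugate. Posterior precision = 1/σ₀² + n/σ²; posterior mean is the precision-weighted average of μ₀ and x̄.
σ₀² = 17.01² = 289.3401, σ² = 3.38² = 11.4244. Prior precision 1/σ₀² = 1/289.3401; data precision n/σ² = 14/11.4244.
w = (n/σ²)/(1/σ₀² + n/σ²) = n·σ₀²/(σ² + n·σ₀²) = 14·289.3401/(11.4244 + 14·289.3401) = 4050.7614/4062.1858 = 0.9972.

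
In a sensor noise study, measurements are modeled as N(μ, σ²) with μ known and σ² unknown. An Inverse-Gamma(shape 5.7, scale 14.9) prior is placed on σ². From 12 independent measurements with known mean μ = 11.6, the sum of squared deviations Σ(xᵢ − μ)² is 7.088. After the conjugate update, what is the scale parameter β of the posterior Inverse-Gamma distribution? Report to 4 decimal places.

18.4440

With known mean μ and an Inverse-Gamma(α, β) prior on σ², the Normal likelihood is conjugate: posterior is Inv-Gamma(α + n/2, β + Σ(xᵢ−μ)²/2).
Posterior: Inv-Gamma(5.7 + 12/2, 14.9 + 7.088/2) = Inv-Gamma(11.70, 18.4440).
Posterior β = 18.4440.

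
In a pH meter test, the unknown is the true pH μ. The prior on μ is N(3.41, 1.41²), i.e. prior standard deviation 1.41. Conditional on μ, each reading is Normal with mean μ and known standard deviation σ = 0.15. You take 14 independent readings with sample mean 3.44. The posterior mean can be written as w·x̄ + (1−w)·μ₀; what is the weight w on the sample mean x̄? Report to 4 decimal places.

0.9992

For Normal data with known variance σ², a Normal(μ₀, σ₀²) prior on μ is conjugate. Posterior precision = 1/σ₀² + n/σ²; posterior mean is the precision-weighted average of μ₀ and x̄.
σ₀² = 1.41² = 1.9881, σ² = 0.15² = 0.0225. Prior precision 1/σ₀² = 1/1.9881; data precision n/σ² = 14/0.0225.
w = (n/σ²)/(1/σ₀² + n/σ²) = n·σ₀²/(σ² + n·σ₀²) = 14·1.9881/(0.0225 + 14·1.9881) = 27.8334/27.8559 = 0.9992.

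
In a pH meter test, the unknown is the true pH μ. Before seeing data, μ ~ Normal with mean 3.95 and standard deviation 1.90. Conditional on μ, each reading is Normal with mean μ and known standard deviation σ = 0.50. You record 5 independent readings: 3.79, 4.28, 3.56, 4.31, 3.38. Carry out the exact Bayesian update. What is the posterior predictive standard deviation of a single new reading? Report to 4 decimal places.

For Normal data with known variance σ², a Normal(μ₀, σ₀²) prior on μ is conjugate. Posterior precision = 1/σ₀² + n/σ²; posterior mean is the precision-weighted average of μ₀ and x̄.
σ₀² = 1.90² = 3.61, σ² = 0.50² = 0.25; σ² + n·σ₀² = 0.25 + 5·3.61 = 18.3.
Posterior precision = 1/σ₀² + n/σ² = 1/3.61 + 5/0.25 = (σ² + n·σ₀²)/(σ₀²σ²) = 18.3/(3.61·0.25); posterior variance σₙ² = σ₀²σ²/(σ² + n·σ₀²) = 3.61·0.25/18.3 = 0.049317.
Predictive variance for one new observation = σₙ² + σ² = 3.61·0.25/18.3 + 0.25 = σ²·(σ₀² + 18.3)/18.3 = 0.25·21.91/18.3 = 0.299317; SD = √(0.25·21.91/18.3) = 0.5471.

0.5471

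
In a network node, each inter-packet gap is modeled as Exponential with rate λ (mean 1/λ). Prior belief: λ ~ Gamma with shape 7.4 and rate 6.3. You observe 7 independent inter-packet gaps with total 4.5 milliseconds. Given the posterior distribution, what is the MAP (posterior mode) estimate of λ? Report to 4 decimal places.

With a Gamma(shape α, rate β) prior on the exponential rate λ, the posterior after n observations with total T = Σxᵢ is Gamma(α+n, β+T).
Posterior: Gamma(7.4+7, 6.3+4.5) = Gamma(14.4, 10.8).
Mode = (α−1)/β = 1.2407.

1.2407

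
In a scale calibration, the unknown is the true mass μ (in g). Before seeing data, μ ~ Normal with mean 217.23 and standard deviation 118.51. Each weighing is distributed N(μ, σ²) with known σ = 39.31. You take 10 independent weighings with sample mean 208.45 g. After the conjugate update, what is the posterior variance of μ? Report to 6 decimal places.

For Normal data with known variance σ², a Normal(μ₀, σ₀²) prior on μ is conjugate. Posterior precision = 1/σ₀² + n/σ²; posterior mean is the precision-weighted average of μ₀ and x̄.
σ₀² = 118.51² = 14044.6201, σ² = 39.31² = 1545.2761; σ² + n·σ₀² = 1545.2761 + 10·14044.6201 = 141991.4771.
Posterior precision = 1/σ₀² + n/σ² = 1/14044.6201 + 10/1545.2761 = (σ² + n·σ₀²)/(σ₀²σ²) = 141991.4771/(14044.6201·1545.2761); posterior variance σₙ² = σ₀²σ²/(σ² + n·σ₀²) = 14044.6201·1545.2761/141991.4771 = 152.845905.

152.845905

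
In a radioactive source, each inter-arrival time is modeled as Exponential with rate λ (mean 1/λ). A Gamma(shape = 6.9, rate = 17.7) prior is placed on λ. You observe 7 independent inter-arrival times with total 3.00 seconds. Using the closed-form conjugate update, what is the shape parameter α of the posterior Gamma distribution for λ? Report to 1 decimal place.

With a Gamma(shape α, rate β) prior on the exponential rate λ, the posterior after n observations with total T = Σxᵢ is Gamma(α+n, β+T).
Posterior: Gamma(6.9+7, 17.7+3.00) = Gamma(13.9, 20.70).
Posterior α = 13.9.

13.9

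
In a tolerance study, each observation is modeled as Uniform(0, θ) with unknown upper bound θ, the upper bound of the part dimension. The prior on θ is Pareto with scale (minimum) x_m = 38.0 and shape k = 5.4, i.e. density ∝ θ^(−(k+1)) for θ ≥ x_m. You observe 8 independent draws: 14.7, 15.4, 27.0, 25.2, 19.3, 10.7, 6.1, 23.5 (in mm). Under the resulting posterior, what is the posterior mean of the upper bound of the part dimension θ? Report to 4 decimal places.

41.0645

A Pareto(scale x_m, shape k) prior on the upper bound θ of Uniform(0, θ) is conjugate: posterior is Pareto(max(x_m, max xᵢ), k + n).
Sample maximum = 27.0; prior scale x_m = 38.0 → posterior scale = max = 38.0.
Posterior shape = 5.4 + 8 = 13.4.
E[θ|data] = k·x_m/(k−1) = 13.4·38.0/12.4 = 41.0645.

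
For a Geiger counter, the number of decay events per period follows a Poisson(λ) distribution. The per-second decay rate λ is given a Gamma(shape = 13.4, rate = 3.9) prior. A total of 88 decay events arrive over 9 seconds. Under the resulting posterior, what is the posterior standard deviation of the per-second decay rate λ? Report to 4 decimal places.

0.7806

With a Gamma(shape α, rate β) prior, the Poisson likelihood is conjugate: the posterior is Gamma(α + ΣXᵢ, β + n).
Posterior: Gamma(α+S, β+n) = Gamma(13.4+88, 3.9+9) = Gamma(101.4, 12.9).
SD = √α/β = √101.4/12.9 = 0.7806.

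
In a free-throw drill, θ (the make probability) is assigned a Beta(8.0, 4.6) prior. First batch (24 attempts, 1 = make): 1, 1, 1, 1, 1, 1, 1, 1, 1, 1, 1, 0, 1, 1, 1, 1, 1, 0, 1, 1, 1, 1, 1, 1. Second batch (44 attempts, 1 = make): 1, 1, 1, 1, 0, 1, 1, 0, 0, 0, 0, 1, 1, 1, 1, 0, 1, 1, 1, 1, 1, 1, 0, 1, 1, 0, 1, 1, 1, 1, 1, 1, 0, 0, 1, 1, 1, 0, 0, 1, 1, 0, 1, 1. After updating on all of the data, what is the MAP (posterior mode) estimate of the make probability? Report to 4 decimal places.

0.7634

The Beta prior is conjugate to a Binomial/Bernoulli likelihood; the update adds successes to α and failures to β.
After batch 1: Beta(8.0+22, 4.6+2) = Beta(30.0, 6.6).
After batch 2: Beta(30.0+31, 6.6+13) = Beta(61.0, 19.6).
Mode of Beta(a,b) for a,b>1 is (a−1)/(a+b−2) = 60.0/78.6 = 0.7634.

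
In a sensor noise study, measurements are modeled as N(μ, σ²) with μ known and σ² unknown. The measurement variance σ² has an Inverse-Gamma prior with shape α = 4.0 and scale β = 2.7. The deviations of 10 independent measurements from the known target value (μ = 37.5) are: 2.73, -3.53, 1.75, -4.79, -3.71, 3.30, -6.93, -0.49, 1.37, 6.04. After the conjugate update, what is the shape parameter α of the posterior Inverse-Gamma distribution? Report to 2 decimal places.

With known mean μ and an Inverse-Gamma(α, β) prior on σ², the Normal likelihood is conjugate: posterior is Inv-Gamma(α + n/2, β + Σ(xᵢ−μ)²/2).
Σ(xᵢ−μ)² = (2.73)² + (-3.53)² + (1.75)² + (-4.79)² + (-3.71)² + (3.30)² + (-6.93)² + (-0.49)² + (1.37)² + (6.04)² = 157.1980.
Posterior: Inv-Gamma(4.0 + 10/2, 2.7 + 157.1980/2) = Inv-Gamma(9.00, 81.29900).
Posterior α = 9.00.

9.00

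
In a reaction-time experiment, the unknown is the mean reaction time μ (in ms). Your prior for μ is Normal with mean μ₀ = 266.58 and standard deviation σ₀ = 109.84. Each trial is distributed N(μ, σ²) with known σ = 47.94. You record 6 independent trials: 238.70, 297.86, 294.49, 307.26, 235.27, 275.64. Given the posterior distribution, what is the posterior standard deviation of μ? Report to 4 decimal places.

For Normal data with known variance σ², a Normal(μ₀, σ₀²) prior on μ is conjugate. Posterior precision = 1/σ₀² + n/σ²; posterior mean is the precision-weighted average of μ₀ and x̄.
σ₀² = 109.84² = 12064.8256, σ² = 47.94² = 2298.2436; σ² + n·σ₀² = 2298.2436 + 6·12064.8256 = 74687.1972.
Posterior precision = 1/σ₀² + n/σ² = 1/12064.8256 + 6/2298.2436 = (σ² + n·σ₀²)/(σ₀²σ²) = 74687.1972/(12064.8256·2298.2436); posterior variance σₙ² = σ₀²σ²/(σ² + n·σ₀²) = 12064.8256·2298.2436/74687.1972 = 371.253833.
Posterior SD = √σₙ² = √(12064.8256·2298.2436/74687.1972) = 19.2679.

19.2679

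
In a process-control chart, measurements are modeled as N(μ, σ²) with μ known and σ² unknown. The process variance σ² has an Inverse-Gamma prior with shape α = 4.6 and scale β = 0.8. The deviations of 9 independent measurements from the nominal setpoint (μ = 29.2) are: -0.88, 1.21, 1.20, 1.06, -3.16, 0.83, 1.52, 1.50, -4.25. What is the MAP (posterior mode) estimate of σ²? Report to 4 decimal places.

1.9653

With known mean μ and an Inverse-Gamma(α, β) prior on σ², the Normal likelihood is conjugate: posterior is Inv-Gamma(α + n/2, β + Σ(xᵢ−μ)²/2).
Σ(xᵢ−μ)² = (-0.88)² + (1.21)² + (1.20)² + (1.06)² + (-3.16)² + (0.83)² + (1.52)² + (1.50)² + (-4.25)² = 38.0995.
Posterior: Inv-Gamma(4.6 + 9/2, 0.8 + 38.0995/2) = Inv-Gamma(9.10, 19.84975).
Mode = β/(α+1) = 19.84975/10.10 = 1.9653.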